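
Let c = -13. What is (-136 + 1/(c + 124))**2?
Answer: 227859025/12321 ≈ 18494.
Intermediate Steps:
(-136 + 1/(c + 124))**2 = (-136 + 1/(-13 + 124))**2 = (-136 + 1/111)**2 = (-15095/111)**2 = 227859025/12321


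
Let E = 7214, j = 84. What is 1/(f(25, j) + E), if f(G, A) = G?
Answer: 1/7239 ≈ 0.00013814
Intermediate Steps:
1/(f(25, j) + E) = 1/(25 + 7214) = 1/7239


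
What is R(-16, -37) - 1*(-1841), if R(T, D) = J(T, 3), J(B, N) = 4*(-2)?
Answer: 1833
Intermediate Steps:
J(B, N) = -8
R(T, D) = -8
R(-16, -37) - 1*(-1841) = -8 - 1*(-1841) = -8 + 1841 = 1833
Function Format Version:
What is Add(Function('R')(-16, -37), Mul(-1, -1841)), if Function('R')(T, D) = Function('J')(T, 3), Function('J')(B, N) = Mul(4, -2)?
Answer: 1833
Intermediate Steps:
Function('J')(B, N) = -8
Function('R')(T, D) = -8
Add(Function('R')(-16, -37), Mul(-1, -1841)) = Add(-8, Mul(-1, -1841)) = Add(-8, 1841) = 1833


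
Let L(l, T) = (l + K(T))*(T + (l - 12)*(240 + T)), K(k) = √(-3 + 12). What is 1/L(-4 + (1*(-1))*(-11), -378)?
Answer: 1/3120 ≈ 0.00032051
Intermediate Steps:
K(k) = 3 (K(k) = √9 = 3)
L(l, T) = (3 + l)*(T + (-12 + l)*(240 + T)) (L(l, T) = (l + 3)*(T + (l - 12)*(240 + T)) = (3 + l)*(T + (-12 + l)*(240 + T)))
1/L(-4 + (1*(-1))*(-11), -378) = 1/(-8640 - 2160*(-4 + (1*(-1))*(-11)) - 33*(-378) + 240*(-4 + (1*(-1))*(-11))² - 378*(-4 + (1*(-1))*(-11))² - 8*(-378)*(-4 + (1*(-1))*(-11))) = 1/(-8640 - 2160*(-4 - 1*(-11)) + 12474 + 240*(-4 - 1*(-11))² - 378*(-4 - 1*(-11))² - 8*(-378)*(-4 - 1*(-11))) = 1/(-8640 - 2160*(-4 + 11) + 12474 + 240*(-4 + 11)² - 378*(-4 + 11)² - 8*(-378)*(-4 + 11)) = 1/(-8640 - 2160*7 + 12474 + 240*7² - 378*7² - 8*(-378)*7) = 1/(-8640 - 15120 + 12474 + 240*49 - 378*49 + 21168) = 1/(-8640 - 15120 + 12474 + 11760 - 18522 + 21168) = 1/3120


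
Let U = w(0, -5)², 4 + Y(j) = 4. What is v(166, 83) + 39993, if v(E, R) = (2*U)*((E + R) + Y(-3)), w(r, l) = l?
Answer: 52443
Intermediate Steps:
Y(j) = 0 (Y(j) = -4 + 4 = 0)
U = 25 (U = (-5)² = 25)
v(E, R) = 50*E + 50*R (v(E, R) = (2*25)*((E + R) + 0) = 50*(E + R) = 50*E + 50*R)
v(166, 83) + 39993 = (50*166 + 50*83) + 39993 = (8300 + 4150) + 39993 = 12450 + 39993 = 52443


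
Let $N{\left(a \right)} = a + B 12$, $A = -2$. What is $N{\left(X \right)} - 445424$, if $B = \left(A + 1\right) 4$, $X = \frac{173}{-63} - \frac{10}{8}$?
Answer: $- \frac{112259951}{252} \approx -4.4548 \cdot 10^{5}$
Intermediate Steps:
$X = - \frac{1007}{252}$ ($X = 173 \left(- \frac{1}{63}\right) - \frac{5}{4} = - \frac{173}{63} - \frac{5}{4} = - \frac{1007}{252} \approx -3.996$)
$B = -4$ ($B = \left(-2 + 1\right) 4 = \left(-1\right) 4 = -4$)
$N{\left(a \right)} = -48 + a$ ($N{\left(a \right)} = a - 48 = -48 + a$)
$N{\left(X \right)} - 445424 = \left(-48 - \frac{1007}{252}\right) - 445424 = - \frac{13103}{252} - 445424 = - \frac{112259951}{252}$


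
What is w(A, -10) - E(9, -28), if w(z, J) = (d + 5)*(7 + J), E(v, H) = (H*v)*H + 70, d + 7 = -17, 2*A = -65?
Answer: -7069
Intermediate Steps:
A = -65/2 (A = (1/2)*(-65) = -65/2 ≈ -32.500)
d = -24 (d = -7 - 17 = -24)
E(v, H) = 70 + v*H**2 (E(v, H) = v*H**2 + 70 = 70 + v*H**2)
w(z, J) = -133 - 19*J (w(z, J) = (-24 + 5)*(7 + J) = -19*(7 + J) = -133 - 19*J)
w(A, -10) - E(9, -28) = (-133 - 19*(-10)) - (70 + 9*(-28)**2) = (-133 + 190) - (70 + 9*784) = 57 - (70 + 7056) = 57 - 1*7126 = 57 - 7126 = -7069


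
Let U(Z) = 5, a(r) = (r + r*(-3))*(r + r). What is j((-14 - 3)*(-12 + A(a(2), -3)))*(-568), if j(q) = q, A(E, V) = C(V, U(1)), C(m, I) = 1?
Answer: -106216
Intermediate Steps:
a(r) = -4*r**2 (a(r) = (r - 3*r)*(2*r) = (-2*r)*(2*r) = -4*r**2)
A(E, V) = 1
j((-14 - 3)*(-12 + A(a(2), -3)))*(-568) = ((-14 - 3)*(-12 + 1))*(-568) = -17*(-11)*(-568) = 187*(-568) = -106216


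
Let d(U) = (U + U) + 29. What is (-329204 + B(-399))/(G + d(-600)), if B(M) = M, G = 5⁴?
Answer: 329603/546 ≈ 603.67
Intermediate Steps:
G = 625
d(U) = 29 + 2*U (d(U) = 2*U + 29 = 29 + 2*U)
(-329204 + B(-399))/(G + d(-600)) = (-329204 - 399)/(625 + (29 + 2*(-600))) = -329603/(625 + (29 - 1200)) = -329603/(625 - 1171) = -329603/(-546) = -329603*(-1/546) = 329603/546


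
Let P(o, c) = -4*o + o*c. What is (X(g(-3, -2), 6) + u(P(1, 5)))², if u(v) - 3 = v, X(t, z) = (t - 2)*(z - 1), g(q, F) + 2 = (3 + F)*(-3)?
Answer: 961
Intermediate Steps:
g(q, F) = -11 - 3*F (g(q, F) = -2 + (3 + F)*(-3) = -2 + (-9 - 3*F) = -11 - 3*F)
X(t, z) = (-1 + z)*(-2 + t) (X(t, z) = (-2 + t)*(-1 + z) = (-1 + z)*(-2 + t))
P(o, c) = -4*o + c*o
u(v) = 3 + v
(X(g(-3, -2), 6) + u(P(1, 5)))² = ((2 - (-11 - 3*(-2)) - 2*6 + (-11 - 3*(-2))*6) + (3 + 1*(-4 + 5)))² = ((2 - (-11 + 6) - 12 + (-11 + 6)*6) + (3 + 1*1))² = ((2 - 1*(-5) - 12 - 5*6) + (3 + 1))² = ((2 + 5 - 12 - 30) + 4)² = (-35 + 4)² = (-31)² = 961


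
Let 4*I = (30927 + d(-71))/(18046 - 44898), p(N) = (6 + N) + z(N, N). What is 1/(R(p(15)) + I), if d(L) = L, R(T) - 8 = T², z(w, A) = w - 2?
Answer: 1918/2232001 ≈ 0.00085932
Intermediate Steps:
z(w, A) = -2 + w
p(N) = 4 + 2*N (p(N) = (6 + N) + (-2 + N) = 4 + 2*N)
R(T) = 8 + T²
I = -551/1918 (I = ((30927 - 71)/(18046 - 44898))/4 = (30856/(-26852))/4 = (30856*(-1/26852))/4 = (¼)*(-1102/959) = -551/1918 ≈ -0.28728)
1/(R(p(15)) + I) = 1/((8 + (4 + 2*15)²) - 551/1918) = 1/((8 + (4 + 30)²) - 551/1918) = 1/((8 + 34²) - 551/1918) = 1/((8 + 1156) - 551/1918) = 1/(1164 - 551/1918) = 1/(2232001/1918) = 1918/2232001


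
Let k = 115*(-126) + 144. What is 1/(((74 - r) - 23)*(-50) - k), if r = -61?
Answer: 1/8746 ≈ 0.00011434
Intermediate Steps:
k = -14346 (k = -14490 + 144 = -14346)
1/(((74 - r) - 23)*(-50) - k) = 1/(((74 - 1*(-61)) - 23)*(-50) - 1*(-14346)) = 1/(((74 + 61) - 23)*(-50) + 14346) = 1/((135 - 23)*(-50) + 14346) = 1/(112*(-50) + 14346) = 1/(-5600 + 14346) = 1/8746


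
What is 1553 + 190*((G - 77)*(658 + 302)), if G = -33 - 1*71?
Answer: -33012847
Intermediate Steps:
G = -104 (G = -33 - 71 = -104)
1553 + 190*((G - 77)*(658 + 302)) = 1553 + 190*((-104 - 77)*(658 + 302)) = 1553 + 190*(-181*960) = 1553 + 190*(-173760) = 1553 - 33014400 = -33012847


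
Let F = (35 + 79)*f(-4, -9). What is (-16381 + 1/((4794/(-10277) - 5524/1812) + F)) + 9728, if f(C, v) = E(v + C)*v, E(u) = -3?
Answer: -95225756851766/14313206299 ≈ -6653.0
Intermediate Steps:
f(C, v) = -3*v
F = 3078 (F = (35 + 79)*(-3*(-9)) = 114*27 = 3078)
(-16381 + 1/((4794/(-10277) - 5524/1812) + F)) + 9728 = (-16381 + 1/((4794/(-10277) - 5524/1812) + 3078)) + 9728 = (-16381 + 1/((4794*(-1/10277) - 5524*1/1812) + 3078)) + 9728 = (-16381 + 1/((-4794/10277 - 1381/453) + 3078)) + 9728 = (-16381 + 1/(-16364219/4655481 + 3078)) + 9728 = (-16381 + 1/(14313206299/4655481)) + 9728 = (-16381 + 4655481/14313206299) + 9728 = -234464627728438/14313206299 + 9728 = -95225756851766/14313206299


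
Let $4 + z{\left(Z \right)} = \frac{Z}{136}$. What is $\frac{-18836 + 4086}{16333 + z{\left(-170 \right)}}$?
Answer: $- \frac{59000}{65311} \approx -0.90337$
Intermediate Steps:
$z{\left(Z \right)} = -4 + \frac{Z}{136}$
$\frac{-18836 + 4086}{16333 + z{\left(-170 \right)}} = \frac{-18836 + 4086}{16333 + \left(-4 + \frac{1}{136} \left(-170\right)\right)} = - \frac{14750}{16333 - \frac{21}{4}} = - \frac{14750}{\frac{65311}{4}} = \left(-14750\right) \frac{4}{65311} = - \frac{59000}{65311}$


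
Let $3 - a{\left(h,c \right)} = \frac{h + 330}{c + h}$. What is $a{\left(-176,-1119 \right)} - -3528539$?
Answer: $\frac{652780292}{185} \approx 3.5285 \cdot 10^{6}$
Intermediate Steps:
$a{\left(h,c \right)} = 3 - \frac{330 + h}{c + h}$ ($a{\left(h,c \right)} = 3 - \frac{h + 330}{c + h} = 3 - \frac{330 + h}{c + h}$)
$a{\left(-176,-1119 \right)} - -3528539 = \frac{-330 + 2 \left(-176\right) + 3 \left(-1119\right)}{-1119 - 176} - -3528539 = \frac{-330 - 352 - 3357}{-1295} + 3528539 = \left(- \frac{1}{1295}\right) \left(-4039\right) + 3528539 = \frac{577}{185} + 3528539 = \frac{652780292}{185}$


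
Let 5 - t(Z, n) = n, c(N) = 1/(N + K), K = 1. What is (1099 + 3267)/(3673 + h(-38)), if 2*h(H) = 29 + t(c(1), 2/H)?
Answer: 165908/140221 ≈ 1.1832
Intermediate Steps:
c(N) = 1/(1 + N) (c(N) = 1/(N + 1) = 1/(1 + N))
t(Z, n) = 5 - n
h(H) = 17 - 1/H (h(H) = (29 + (5 - 2/H))/2 = (34 - 2/H)/2 = 17 - 1/H)
(1099 + 3267)/(3673 + h(-38)) = (1099 + 3267)/(3673 + (17 - 1/(-38))) = 4366/(3673 + (17 - 1*(-1/38))) = 4366/(3673 + (17 + 1/38)) = 4366/(3673 + 647/38) = 4366/(140221/38) = 4366*(38/140221) = 165908/140221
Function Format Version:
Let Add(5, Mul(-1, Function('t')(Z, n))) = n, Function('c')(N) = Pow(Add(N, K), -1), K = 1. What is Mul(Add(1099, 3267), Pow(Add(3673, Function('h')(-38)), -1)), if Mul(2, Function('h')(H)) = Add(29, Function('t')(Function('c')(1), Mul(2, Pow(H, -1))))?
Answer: Rational(165908, 140221) ≈ 1.1832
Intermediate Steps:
Function('c')(N) = Pow(Add(1, N), -1) (Function('c')(N) = Pow(Add(N, 1), -1) = Pow(Add(1, N), -1))
Function('t')(Z, n) = Add(5, Mul(-1, n))
Function('h')(H) = Add(17, Mul(-1, Pow(H, -1))) (Function('h')(H) = Mul(Rational(1, 2), Add(29, Add(5, Mul(-1, Mul(2, Pow(H, -1)))))) = Mul(Rational(1, 2), Add(29, Add(5, Mul(-2, Pow(H, -1))))) = Mul(Rational(1, 2), Add(34, Mul(-2, Pow(H, -1)))) = Add(17, Mul(-1, Pow(H, -1))))
Mul(Add(1099, 3267), Pow(Add(3673, Function('h')(-38)), -1)) = Mul(Add(1099, 3267), Pow(Add(3673, Add(17, Mul(-1, Pow(-38, -1)))), -1)) = Mul(4366, Pow(Add(3673, Add(17, Mul(-1, Rational(-1, 38)))), -1)) = Mul(4366, Pow(Add(3673, Add(17, Rational(1, 38))), -1)) = Mul(4366, Pow(Add(3673, Rational(647, 38)), -1)) = Mul(4366, Pow(Rational(140221, 38), -1)) = Mul(4366, Rational(38, 140221)) = Rational(165908, 140221)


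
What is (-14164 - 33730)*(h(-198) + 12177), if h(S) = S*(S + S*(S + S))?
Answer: 741083163282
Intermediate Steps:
h(S) = S*(S + 2*S²) (h(S) = S*(S + S*(2*S)) = S*(S + 2*S²))
(-14164 - 33730)*(h(-198) + 12177) = (-14164 - 33730)*((-198)²*(1 + 2*(-198)) + 12177) = -47894*(39204*(1 - 396) + 12177) = -47894*(39204*(-395) + 12177) = -47894*(-15485580 + 12177) = -47894*(-15473403) = 741083163282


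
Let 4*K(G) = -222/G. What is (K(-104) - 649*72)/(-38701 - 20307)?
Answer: 9719313/12273664 ≈ 0.79188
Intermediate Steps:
K(G) = -111/(2*G) (K(G) = (-222/G)/4 = -111/(2*G))
(K(-104) - 649*72)/(-38701 - 20307) = (-111/2/(-104) - 649*72)/(-38701 - 20307) = (-111/2*(-1/104) - 46728)/(-59008) = (111/208 - 46728)*(-1/59008) = -9719313/208*(-1/59008) = 9719313/12273664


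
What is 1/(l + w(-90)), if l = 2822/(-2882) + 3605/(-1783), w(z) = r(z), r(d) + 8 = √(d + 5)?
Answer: -72621457205726/1360024621255529 - 6601317905809*I*√85/1360024621255529 ≈ -0.053397 - 0.04475*I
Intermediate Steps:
r(d) = -8 + √(5 + d) (r(d) = -8 + √(d + 5) = -8 + √(5 + d))
w(z) = -8 + √(5 + z)
l = -7710618/2569303 (l = 2822*(-1/2882) + 3605*(-1/1783) = -1411/1441 - 3605/1783 = -7710618/2569303 ≈ -3.0011)
1/(l + w(-90)) = 1/(-7710618/2569303 + (-8 + √(5 - 90))) = 1/(-7710618/2569303 + (-8 + √(-85))) = 1/(-7710618/2569303 + (-8 + I*√85)) = 1/(-28265042/2569303 + I*√85)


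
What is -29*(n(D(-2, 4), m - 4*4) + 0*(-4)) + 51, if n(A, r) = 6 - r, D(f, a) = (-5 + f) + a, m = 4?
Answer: -471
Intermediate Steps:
D(f, a) = -5 + a + f
-29*(n(D(-2, 4), m - 4*4) + 0*(-4)) + 51 = -29*((6 - (4 - 4*4)) + 0*(-4)) + 51 = -29*((6 - (4 - 16)) + 0) + 51 = -29*((6 - 1*(-12)) + 0) + 51 = -29*((6 + 12) + 0) + 51 = -29*(18 + 0) + 51 = -29*18 + 51 = -522 + 51 = -471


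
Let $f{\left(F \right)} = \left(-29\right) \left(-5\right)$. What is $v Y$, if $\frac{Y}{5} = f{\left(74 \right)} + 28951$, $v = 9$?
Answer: $1309320$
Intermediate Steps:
$f{\left(F \right)} = 145$
$Y = 145480$ ($Y = 5 \left(145 + 28951\right) = 5 \cdot 29096 = 145480$)
$v Y = 9 \cdot 145480 = 1309320$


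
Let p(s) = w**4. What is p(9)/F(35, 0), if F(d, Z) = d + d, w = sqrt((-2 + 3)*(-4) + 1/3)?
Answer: 121/630 ≈ 0.19206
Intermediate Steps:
w = I*sqrt(33)/3 (w = sqrt(1*(-4) + 1/3) = sqrt(-4 + 1/3) = sqrt(-11/3) = I*sqrt(33)/3 ≈ 1.9149*I)
F(d, Z) = 2*d
p(s) = 121/9 (p(s) = (I*sqrt(33)/3)**4 = 121/9)
p(9)/F(35, 0) = 121/(9*((2*35))) = (121/9)/70 = (121/9)*(1/70) = 121/630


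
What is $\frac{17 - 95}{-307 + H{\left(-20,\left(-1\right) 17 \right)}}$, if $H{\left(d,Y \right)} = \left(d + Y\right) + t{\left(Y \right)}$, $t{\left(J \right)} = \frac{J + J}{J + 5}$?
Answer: $\frac{468}{2047} \approx 0.22863$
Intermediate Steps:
$t{\left(J \right)} = \frac{2 J}{5 + J}$
$H{\left(d,Y \right)} = Y + d + \frac{2 Y}{5 + Y}$ ($H{\left(d,Y \right)} = \left(d + Y\right) + \frac{2 Y}{5 + Y} = \left(Y + d\right) + \frac{2 Y}{5 + Y} = Y + d + \frac{2 Y}{5 + Y}$)
$\frac{17 - 95}{-307 + H{\left(-20,\left(-1\right) 17 \right)}} = \frac{17 - 95}{-307 + \frac{2 \left(\left(-1\right) 17\right) + \left(5 - 17\right) \left(\left(-1\right) 17 - 20\right)}{5 - 17}} = \frac{17 + \left(-174 + 79\right)}{-307 + \frac{2 \left(-17\right) + \left(5 - 17\right) \left(-17 - 20\right)}{5 - 17}} = \frac{17 - 95}{-307 + \frac{-34 - -444}{-12}} = - \frac{78}{-307 - \frac{-34 + 444}{12}} = - \frac{78}{-307 - \frac{205}{6}} = - \frac{78}{- \frac{2047}{6}} = \left(-78\right) \left(- \frac{6}{2047}\right) = \frac{468}{2047}$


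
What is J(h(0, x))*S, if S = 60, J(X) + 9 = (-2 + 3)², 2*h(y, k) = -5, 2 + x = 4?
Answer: -480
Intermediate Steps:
x = 2 (x = -2 + 4 = 2)
h(y, k) = -5/2 (h(y, k) = (½)*(-5) = -5/2)
J(X) = -8 (J(X) = -9 + (-2 + 3)² = -9 + 1² = -9 + 1 = -8)
J(h(0, x))*S = -8*60 = -480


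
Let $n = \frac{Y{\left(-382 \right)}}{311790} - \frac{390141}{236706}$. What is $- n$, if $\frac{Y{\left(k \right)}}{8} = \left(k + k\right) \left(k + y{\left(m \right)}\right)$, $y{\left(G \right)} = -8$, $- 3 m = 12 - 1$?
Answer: $- \frac{4917658841}{820028486} \approx -5.9969$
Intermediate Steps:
$m = - \frac{11}{3}$ ($m = - \frac{12 - 1}{3} = \left(- \frac{1}{3}\right) 11 = - \frac{11}{3} \approx -3.6667$)
$Y{\left(k \right)} = 16 k \left(-8 + k\right)$ ($Y{\left(k \right)} = 8 \left(k + k\right) \left(k - 8\right) = 8 \cdot 2 k \left(-8 + k\right) = 16 k \left(-8 + k\right)$)
$n = \frac{4917658841}{820028486}$ ($n = \frac{16 \left(-382\right) \left(-8 - 382\right)}{311790} - \frac{390141}{236706} = 16 \left(-382\right) \left(-390\right) \frac{1}{311790} - \frac{130047}{78902} = 2383680 \cdot \frac{1}{311790} - \frac{130047}{78902} = \frac{79456}{10393} - \frac{130047}{78902} = \frac{4917658841}{820028486} \approx 5.9969$)
$- n = \left(-1\right) \frac{4917658841}{820028486} = - \frac{4917658841}{820028486}$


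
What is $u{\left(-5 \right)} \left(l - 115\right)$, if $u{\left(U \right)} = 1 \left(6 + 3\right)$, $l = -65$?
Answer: $-1620$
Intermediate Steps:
$u{\left(U \right)} = 9$ ($u{\left(U \right)} = 1 \cdot 9 = 9$)
$u{\left(-5 \right)} \left(l - 115\right) = 9 \left(-65 - 115\right) = 9 \left(-180\right) = -1620$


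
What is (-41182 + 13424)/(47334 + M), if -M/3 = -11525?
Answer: -27758/81909 ≈ -0.33889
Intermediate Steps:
M = 34575 (M = -3*(-11525) = 34575)
(-41182 + 13424)/(47334 + M) = (-41182 + 13424)/(47334 + 34575) = -27758/81909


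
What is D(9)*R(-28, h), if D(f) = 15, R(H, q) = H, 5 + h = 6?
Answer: -420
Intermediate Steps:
h = 1 (h = -5 + 6 = 1)
D(9)*R(-28, h) = 15*(-28) = -420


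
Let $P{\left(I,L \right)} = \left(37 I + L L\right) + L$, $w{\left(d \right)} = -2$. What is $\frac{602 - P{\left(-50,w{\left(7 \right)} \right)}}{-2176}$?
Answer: $- \frac{1225}{1088} \approx -1.1259$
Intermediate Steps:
$P{\left(I,L \right)} = L + L^{2} + 37 I$ ($P{\left(I,L \right)} = \left(37 I + L^{2}\right) + L = \left(L^{2} + 37 I\right) + L = L + L^{2} + 37 I$)
$\frac{602 - P{\left(-50,w{\left(7 \right)} \right)}}{-2176} = \frac{602 - \left(-2 + \left(-2\right)^{2} + 37 \left(-50\right)\right)}{-2176} = \left(602 - \left(-2 + 4 - 1850\right)\right) \left(- \frac{1}{2176}\right) = \left(602 - -1848\right) \left(- \frac{1}{2176}\right) = \left(602 + 1848\right) \left(- \frac{1}{2176}\right) = 2450 \left(- \frac{1}{2176}\right) = - \frac{1225}{1088}$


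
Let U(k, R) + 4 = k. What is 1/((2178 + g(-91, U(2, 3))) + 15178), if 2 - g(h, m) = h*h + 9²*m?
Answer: 1/9239 ≈ 0.00010824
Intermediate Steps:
U(k, R) = -4 + k
g(h, m) = 2 - h² - 81*m (g(h, m) = 2 - (h*h + 9²*m) = 2 - (h² + 81*m) = 2 + (-h² - 81*m) = 2 - h² - 81*m)
1/((2178 + g(-91, U(2, 3))) + 15178) = 1/((2178 + (2 - 1*(-91)² - 81*(-4 + 2))) + 15178) = 1/((2178 + (2 - 1*8281 - 81*(-2))) + 15178) = 1/((2178 + (2 - 8281 + 162)) + 15178) = 1/((2178 - 8117) + 15178) = 1/(-5939 + 15178) = 1/9239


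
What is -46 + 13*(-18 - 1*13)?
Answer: -449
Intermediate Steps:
-46 + 13*(-18 - 1*13) = -46 + 13*(-18 - 13) = -46 + 13*(-31) = -46 - 403 = -449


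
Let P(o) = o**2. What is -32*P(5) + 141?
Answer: -659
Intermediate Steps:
-32*P(5) + 141 = -32*5**2 + 141 = -32*25 + 141 = -800 + 141 = -659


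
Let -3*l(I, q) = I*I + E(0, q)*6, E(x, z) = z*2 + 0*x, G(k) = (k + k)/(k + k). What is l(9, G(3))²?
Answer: 961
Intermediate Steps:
G(k) = 1 (G(k) = (2*k)/((2*k)) = (2*k)*(1/(2*k)) = 1)
E(x, z) = 2*z (E(x, z) = 2*z + 0 = 2*z)
l(I, q) = -4*q - I²/3 (l(I, q) = -(I*I + (2*q)*6)/3 = -(I² + 12*q)/3 = -4*q - I²/3)
l(9, G(3))² = (-4*1 - ⅓*9²)² = (-4 - ⅓*81)² = (-4 - 27)² = (-31)² = 961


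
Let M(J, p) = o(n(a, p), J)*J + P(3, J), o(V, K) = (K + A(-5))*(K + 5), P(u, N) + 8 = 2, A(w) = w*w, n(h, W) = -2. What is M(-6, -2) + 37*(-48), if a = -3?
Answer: -1668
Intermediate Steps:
A(w) = w²
P(u, N) = -6 (P(u, N) = -8 + 2 = -6)
o(V, K) = (5 + K)*(25 + K) (o(V, K) = (K + (-5)²)*(K + 5) = (K + 25)*(5 + K) = (25 + K)*(5 + K) = (5 + K)*(25 + K))
M(J, p) = -6 + J*(125 + J² + 30*J) (M(J, p) = (125 + J² + 30*J)*J - 6 = J*(125 + J² + 30*J) - 6 = -6 + J*(125 + J² + 30*J))
M(-6, -2) + 37*(-48) = (-6 - 6*(125 + (-6)² + 30*(-6))) + 37*(-48) = (-6 - 6*(125 + 36 - 180)) - 1776 = (-6 - 6*(-19)) - 1776 = (-6 + 114) - 1776 = 108 - 1776 = -1668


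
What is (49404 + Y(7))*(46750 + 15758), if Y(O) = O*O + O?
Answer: 3091645680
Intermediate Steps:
Y(O) = O + O² (Y(O) = O² + O = O + O²)
(49404 + Y(7))*(46750 + 15758) = (49404 + 7*(1 + 7))*(46750 + 15758) = (49404 + 7*8)*62508 = (49404 + 56)*62508 = 49460*62508 = 3091645680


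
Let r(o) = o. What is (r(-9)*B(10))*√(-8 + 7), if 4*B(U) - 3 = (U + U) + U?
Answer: -297*I/4 ≈ -74.25*I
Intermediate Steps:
B(U) = ¾ + 3*U/4 (B(U) = ¾ + ((U + U) + U)/4 = ¾ + (2*U + U)/4 = ¾ + (3*U)/4 = ¾ + 3*U/4)
(r(-9)*B(10))*√(-8 + 7) = (-9*(¾ + (¾)*10))*√(-8 + 7) = (-9*(¾ + 15/2))*√(-1) = (-9*33/4)*I = -297*I/4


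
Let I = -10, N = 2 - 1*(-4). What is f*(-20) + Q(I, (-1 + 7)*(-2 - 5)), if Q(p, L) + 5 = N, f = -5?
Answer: 101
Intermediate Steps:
N = 6 (N = 2 + 4 = 6)
Q(p, L) = 1 (Q(p, L) = -5 + 6 = 1)
f*(-20) + Q(I, (-1 + 7)*(-2 - 5)) = -5*(-20) + 1 = 100 + 1 = 101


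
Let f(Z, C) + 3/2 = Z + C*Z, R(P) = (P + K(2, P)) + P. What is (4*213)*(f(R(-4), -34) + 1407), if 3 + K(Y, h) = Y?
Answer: 1450530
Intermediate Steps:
K(Y, h) = -3 + Y
R(P) = -1 + 2*P (R(P) = (P + (-3 + 2)) + P = (P - 1) + P = (-1 + P) + P = -1 + 2*P)
f(Z, C) = -3/2 + Z + C*Z (f(Z, C) = -3/2 + (Z + C*Z) = -3/2 + Z + C*Z)
(4*213)*(f(R(-4), -34) + 1407) = (4*213)*((-3/2 + (-1 + 2*(-4)) - 34*(-1 + 2*(-4))) + 1407) = 852*((-3/2 + (-1 - 8) - 34*(-1 - 8)) + 1407) = 852*((-3/2 - 9 - 34*(-9)) + 1407) = 852*((-3/2 - 9 + 306) + 1407) = 852*(591/2 + 1407) = 852*(3405/2) = 1450530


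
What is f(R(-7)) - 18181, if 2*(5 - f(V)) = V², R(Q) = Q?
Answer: -36401/2 ≈ -18201.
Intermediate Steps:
f(V) = 5 - V²/2
f(R(-7)) - 18181 = (5 - ½*(-7)²) - 18181 = (5 - ½*49) - 18181 = (5 - 49/2) - 18181 = -39/2 - 18181 = -36401/2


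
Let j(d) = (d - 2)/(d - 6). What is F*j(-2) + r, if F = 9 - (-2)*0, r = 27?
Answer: 63/2 ≈ 31.500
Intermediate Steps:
F = 9 (F = 9 - 1*0 = 9 + 0 = 9)
j(d) = (-2 + d)/(-6 + d)
F*j(-2) + r = 9*((-2 - 2)/(-6 - 2)) + 27 = 9*(-4/(-8)) + 27 = 9*(-⅛*(-4)) + 27 = 9*(½) + 27 = 9/2 + 27 = 63/2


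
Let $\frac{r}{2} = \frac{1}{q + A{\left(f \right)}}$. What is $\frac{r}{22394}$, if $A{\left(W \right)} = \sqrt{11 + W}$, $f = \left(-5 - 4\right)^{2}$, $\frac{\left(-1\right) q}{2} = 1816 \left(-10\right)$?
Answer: $\frac{9080}{3692609105669} - \frac{\sqrt{23}}{7385218211338} \approx 2.4583 \cdot 10^{-9}$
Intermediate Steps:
$q = 36320$ ($q = - 2 \cdot 1816 \left(-10\right) = \left(-2\right) \left(-18160\right) = 36320$)
$f = 81$ ($f = \left(-9\right)^{2} = 81$)
$r = \frac{2}{36320 + 2 \sqrt{23}}$ ($r = \frac{2}{36320 + \sqrt{11 + 81}} = \frac{2}{36320 + \sqrt{92}} = \frac{2}{36320 + 2 \sqrt{23}} \approx 5.5052 \cdot 10^{-5}$)
$\frac{r}{22394} = \frac{\frac{18160}{329785577} - \frac{\sqrt{23}}{329785577}}{22394} = \left(\frac{18160}{329785577} - \frac{\sqrt{23}}{329785577}\right) \frac{1}{22394} = \frac{9080}{3692609105669} - \frac{\sqrt{23}}{7385218211338}$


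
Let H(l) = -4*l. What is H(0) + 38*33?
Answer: 1254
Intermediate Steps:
H(0) + 38*33 = -4*0 + 38*33 = 0 + 1254 = 1254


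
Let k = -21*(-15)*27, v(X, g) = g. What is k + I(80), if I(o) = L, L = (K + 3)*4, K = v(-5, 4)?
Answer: 8533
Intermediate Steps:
K = 4
k = 8505 (k = 315*27 = 8505)
L = 28 (L = (4 + 3)*4 = 7*4 = 28)
I(o) = 28
k + I(80) = 8505 + 28 = 8533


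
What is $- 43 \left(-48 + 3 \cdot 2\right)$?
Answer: $1806$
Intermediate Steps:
$- 43 \left(-48 + 3 \cdot 2\right) = - 43 \left(-48 + 6\right) = \left(-43\right) \left(-42\right) = 1806$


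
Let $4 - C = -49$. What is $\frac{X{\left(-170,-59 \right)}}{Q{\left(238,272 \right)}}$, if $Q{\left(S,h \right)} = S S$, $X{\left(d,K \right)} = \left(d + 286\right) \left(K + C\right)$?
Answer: $- \frac{174}{14161} \approx -0.012287$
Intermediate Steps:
$C = 53$ ($C = 4 - -49 = 4 + 49 = 53$)
$X{\left(d,K \right)} = \left(53 + K\right) \left(286 + d\right)$ ($X{\left(d,K \right)} = \left(d + 286\right) \left(K + 53\right) = \left(286 + d\right) \left(53 + K\right) = \left(53 + K\right) \left(286 + d\right)$)
$Q{\left(S,h \right)} = S^{2}$
$\frac{X{\left(-170,-59 \right)}}{Q{\left(238,272 \right)}} = \frac{15158 + 53 \left(-170\right) + 286 \left(-59\right) - -10030}{238^{2}} = \frac{15158 - 9010 - 16874 + 10030}{56644} = \left(-696\right) \frac{1}{56644} = - \frac{174}{14161}$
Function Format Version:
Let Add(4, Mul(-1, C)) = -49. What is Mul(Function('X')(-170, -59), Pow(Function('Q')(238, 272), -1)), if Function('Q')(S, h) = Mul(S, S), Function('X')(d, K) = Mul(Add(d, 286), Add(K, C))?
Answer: Rational(-174, 14161) ≈ -0.012287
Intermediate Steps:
C = 53 (C = Add(4, Mul(-1, -49)) = Add(4, 49) = 53)
Function('X')(d, K) = Mul(Add(53, K), Add(286, d)) (Function('X')(d, K) = Mul(Add(d, 286), Add(K, 53)) = Mul(Add(286, d), Add(53, K)) = Mul(Add(53, K), Add(286, d)))
Function('Q')(S, h) = Pow(S, 2)
Mul(Function('X')(-170, -59), Pow(Function('Q')(238, 272), -1)) = Mul(Add(15158, Mul(53, -170), Mul(286, -59), Mul(-59, -170)), Pow(Pow(238, 2), -1)) = Mul(Add(15158, -9010, -16874, 10030), Pow(56644, -1)) = Mul(-696, Rational(1, 56644)) = Rational(-174, 14161)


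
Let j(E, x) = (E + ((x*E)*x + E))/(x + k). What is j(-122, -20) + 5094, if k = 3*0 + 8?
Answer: 9181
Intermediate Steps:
k = 8 (k = 0 + 8 = 8)
j(E, x) = (2*E + E*x²)/(8 + x) (j(E, x) = (E + ((x*E)*x + E))/(x + 8) = (E + ((E*x)*x + E))/(8 + x) = (E + (E*x² + E))/(8 + x) = (E + (E + E*x²))/(8 + x) = (2*E + E*x²)/(8 + x))
j(-122, -20) + 5094 = -122*(2 + (-20)²)/(8 - 20) + 5094 = -122*(2 + 400)/(-12) + 5094 = -122*(-1/12)*402 + 5094 = 4087 + 5094 = 9181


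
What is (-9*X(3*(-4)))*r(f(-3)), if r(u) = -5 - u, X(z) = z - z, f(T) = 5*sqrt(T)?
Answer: 0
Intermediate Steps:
X(z) = 0
(-9*X(3*(-4)))*r(f(-3)) = (-9*0)*(-5 - 5*sqrt(-3)) = 0*(-5 - 5*I*sqrt(3)) = 0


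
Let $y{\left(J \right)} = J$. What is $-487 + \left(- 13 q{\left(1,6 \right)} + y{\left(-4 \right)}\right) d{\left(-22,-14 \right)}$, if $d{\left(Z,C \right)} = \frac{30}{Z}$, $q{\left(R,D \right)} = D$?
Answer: $- \frac{4127}{11} \approx -375.18$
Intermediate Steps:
$-487 + \left(- 13 q{\left(1,6 \right)} + y{\left(-4 \right)}\right) d{\left(-22,-14 \right)} = -487 + \left(\left(-13\right) 6 - 4\right) \frac{30}{-22} = -487 + \left(-78 - 4\right) 30 \left(- \frac{1}{22}\right) = -487 - - \frac{1230}{11} = -487 + \frac{1230}{11} = - \frac{4127}{11}$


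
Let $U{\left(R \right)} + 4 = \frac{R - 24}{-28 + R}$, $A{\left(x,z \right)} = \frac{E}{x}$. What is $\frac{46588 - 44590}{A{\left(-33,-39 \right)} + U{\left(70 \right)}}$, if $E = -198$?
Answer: $\frac{41958}{65} \approx 645.51$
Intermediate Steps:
$A{\left(x,z \right)} = - \frac{198}{x}$
$U{\left(R \right)} = -4 + \frac{-24 + R}{-28 + R}$ ($U{\left(R \right)} = -4 + \frac{R - 24}{-28 + R} = -4 + \frac{-24 + R}{-28 + R}$)
$\frac{46588 - 44590}{A{\left(-33,-39 \right)} + U{\left(70 \right)}} = \frac{46588 - 44590}{- \frac{198}{-33} + \frac{88 - 210}{-28 + 70}} = \frac{1998}{\left(-198\right) \left(- \frac{1}{33}\right) + \frac{88 - 210}{42}} = \frac{1998}{6 + \frac{1}{42} \left(-122\right)} = \frac{1998}{6 - \frac{61}{21}} = \frac{1998}{\frac{65}{21}} = 1998 \cdot \frac{21}{65} = \frac{41958}{65}$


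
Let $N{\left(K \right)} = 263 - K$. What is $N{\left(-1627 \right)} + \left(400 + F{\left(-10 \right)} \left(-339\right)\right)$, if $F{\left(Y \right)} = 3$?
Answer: $1273$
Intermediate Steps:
$N{\left(-1627 \right)} + \left(400 + F{\left(-10 \right)} \left(-339\right)\right) = \left(263 - -1627\right) + \left(400 + 3 \left(-339\right)\right) = \left(263 + 1627\right) + \left(400 - 1017\right) = 1890 - 617 = 1273$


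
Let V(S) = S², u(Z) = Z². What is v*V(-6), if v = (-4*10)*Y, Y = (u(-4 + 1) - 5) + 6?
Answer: -14400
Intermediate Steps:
Y = 10 (Y = ((-4 + 1)² - 5) + 6 = ((-3)² - 5) + 6 = (9 - 5) + 6 = 4 + 6 = 10)
v = -400 (v = -4*10*10 = -40*10 = -400)
v*V(-6) = -400*(-6)² = -400*36 = -14400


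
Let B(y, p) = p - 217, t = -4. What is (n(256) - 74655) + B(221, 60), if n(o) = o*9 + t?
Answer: -72512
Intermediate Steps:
B(y, p) = -217 + p
n(o) = -4 + 9*o (n(o) = o*9 - 4 = 9*o - 4 = -4 + 9*o)
(n(256) - 74655) + B(221, 60) = ((-4 + 9*256) - 74655) + (-217 + 60) = ((-4 + 2304) - 74655) - 157 = (2300 - 74655) - 157 = -72355 - 157 = -72512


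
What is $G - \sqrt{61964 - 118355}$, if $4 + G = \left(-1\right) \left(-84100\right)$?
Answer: $84096 - i \sqrt{56391} \approx 84096.0 - 237.47 i$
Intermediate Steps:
$G = 84096$ ($G = -4 - -84100 = -4 + 84100 = 84096$)
$G - \sqrt{61964 - 118355} = 84096 - \sqrt{61964 - 118355} = 84096 - \sqrt{-56391} = 84096 - i \sqrt{56391}$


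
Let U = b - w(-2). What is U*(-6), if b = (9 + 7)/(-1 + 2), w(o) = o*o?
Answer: -72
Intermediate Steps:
w(o) = o²
b = 16 (b = 16/1 = 16*1 = 16)
U = 12 (U = 16 - 1*(-2)² = 16 - 1*4 = 16 - 4 = 12)
U*(-6) = 12*(-6) = -72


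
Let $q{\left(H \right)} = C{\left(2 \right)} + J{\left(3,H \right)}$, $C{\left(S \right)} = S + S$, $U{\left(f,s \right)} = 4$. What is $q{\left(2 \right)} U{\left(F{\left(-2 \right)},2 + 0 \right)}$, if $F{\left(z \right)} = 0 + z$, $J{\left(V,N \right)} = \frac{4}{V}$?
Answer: $\frac{64}{3} \approx 21.333$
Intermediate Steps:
$F{\left(z \right)} = z$
$C{\left(S \right)} = 2 S$
$q{\left(H \right)} = \frac{16}{3}$ ($q{\left(H \right)} = 2 \cdot 2 + \frac{4}{3} = 4 + 4 \cdot \frac{1}{3} = 4 + \frac{4}{3} = \frac{16}{3}$)
$q{\left(2 \right)} U{\left(F{\left(-2 \right)},2 + 0 \right)} = \frac{16}{3} \cdot 4 = \frac{64}{3}$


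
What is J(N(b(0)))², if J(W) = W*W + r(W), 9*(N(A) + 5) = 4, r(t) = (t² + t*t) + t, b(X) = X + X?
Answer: 2427364/729 ≈ 3329.7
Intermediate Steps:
b(X) = 2*X
r(t) = t + 2*t² (r(t) = (t² + t²) + t = 2*t² + t = t + 2*t²)
N(A) = -41/9 (N(A) = -5 + (⅑)*4 = -5 + 4/9 = -41/9)
J(W) = W² + W*(1 + 2*W) (J(W) = W*W + W*(1 + 2*W) = W² + W*(1 + 2*W))
J(N(b(0)))² = (-41*(1 + 3*(-41/9))/9)² = (-41*(1 - 41/3)/9)² = (-41/9*(-38/3))² = (1558/27)² = 2427364/729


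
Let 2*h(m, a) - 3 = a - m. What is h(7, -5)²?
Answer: 81/4 ≈ 20.250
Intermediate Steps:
h(m, a) = 3/2 + a/2 - m/2 (h(m, a) = 3/2 + (a - m)/2 = 3/2 + (a/2 - m/2) = 3/2 + a/2 - m/2)
h(7, -5)² = (3/2 + (½)*(-5) - ½*7)² = (3/2 - 5/2 - 7/2)² = (-9/2)² = 81/4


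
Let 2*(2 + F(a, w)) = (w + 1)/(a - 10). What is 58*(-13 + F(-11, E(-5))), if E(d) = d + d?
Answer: -6003/7 ≈ -857.57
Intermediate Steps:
E(d) = 2*d
F(a, w) = -2 + (1 + w)/(2*(-10 + a)) (F(a, w) = -2 + ((w + 1)/(a - 10))/2 = -2 + ((1 + w)/(-10 + a))/2 = -2 + (1 + w)/(2*(-10 + a)))
58*(-13 + F(-11, E(-5))) = 58*(-13 + (41 + 2*(-5) - 4*(-11))/(2*(-10 - 11))) = 58*(-13 + (½)*(41 - 10 + 44)/(-21)) = 58*(-13 + (½)*(-1/21)*75) = 58*(-13 - 25/14) = 58*(-207/14) = -6003/7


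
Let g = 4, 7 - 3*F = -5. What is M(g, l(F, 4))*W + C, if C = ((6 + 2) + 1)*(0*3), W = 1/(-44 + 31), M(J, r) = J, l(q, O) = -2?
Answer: -4/13 ≈ -0.30769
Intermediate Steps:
F = 4 (F = 7/3 - 1/3*(-5) = 7/3 + 5/3 = 4)
W = -1/13 (W = 1/(-13) = -1/13 ≈ -0.076923)
C = 0 (C = (8 + 1)*0 = 9*0 = 0)
M(g, l(F, 4))*W + C = 4*(-1/13) + 0 = -4/13 + 0 = -4/13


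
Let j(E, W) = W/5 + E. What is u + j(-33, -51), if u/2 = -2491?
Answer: -25126/5 ≈ -5025.2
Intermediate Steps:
u = -4982 (u = 2*(-2491) = -4982)
j(E, W) = E + W/5 (j(E, W) = W/5 + E = E + W/5)
u + j(-33, -51) = -4982 + (-33 + (1/5)*(-51)) = -4982 + (-33 - 51/5) = -4982 - 216/5 = -25126/5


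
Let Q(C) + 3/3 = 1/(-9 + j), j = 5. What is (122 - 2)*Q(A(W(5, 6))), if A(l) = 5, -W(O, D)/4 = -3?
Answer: -150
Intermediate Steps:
W(O, D) = 12 (W(O, D) = -4*(-3) = 12)
Q(C) = -5/4 (Q(C) = -1 + 1/(-9 + 5) = -1 + 1/(-4) = -1 - ¼ = -5/4)
(122 - 2)*Q(A(W(5, 6))) = (122 - 2)*(-5/4) = 120*(-5/4) = -150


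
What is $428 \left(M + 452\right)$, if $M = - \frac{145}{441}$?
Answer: $\frac{85252036}{441} \approx 1.9332 \cdot 10^{5}$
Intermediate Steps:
$M = - \frac{145}{441}$ ($M = \left(-145\right) \frac{1}{441} = - \frac{145}{441} \approx -0.3288$)
$428 \left(M + 452\right) = 428 \left(- \frac{145}{441} + 452\right) = 428 \cdot \frac{199187}{441} = \frac{85252036}{441}$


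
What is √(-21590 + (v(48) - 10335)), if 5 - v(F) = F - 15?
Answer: I*√31953 ≈ 178.75*I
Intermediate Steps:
v(F) = 20 - F (v(F) = 5 - (F - 15) = 5 - (-15 + F) = 5 + (15 - F) = 20 - F)
√(-21590 + (v(48) - 10335)) = √(-21590 + ((20 - 1*48) - 10335)) = √(-21590 + ((20 - 48) - 10335)) = √(-21590 + (-28 - 10335)) = √(-21590 - 10363) = √(-31953) = I*√31953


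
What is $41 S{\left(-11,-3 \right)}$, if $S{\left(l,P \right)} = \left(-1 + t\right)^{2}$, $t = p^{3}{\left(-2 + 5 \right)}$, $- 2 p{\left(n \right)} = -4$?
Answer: $2009$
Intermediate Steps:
$p{\left(n \right)} = 2$ ($p{\left(n \right)} = \left(- \frac{1}{2}\right) \left(-4\right) = 2$)
$t = 8$ ($t = 2^{3} = 8$)
$S{\left(l,P \right)} = 49$ ($S{\left(l,P \right)} = \left(-1 + 8\right)^{2} = 7^{2} = 49$)
$41 S{\left(-11,-3 \right)} = 41 \cdot 49 = 2009$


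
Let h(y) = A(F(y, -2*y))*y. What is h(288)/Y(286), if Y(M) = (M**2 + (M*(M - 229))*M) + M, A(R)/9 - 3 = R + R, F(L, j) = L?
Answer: 750384/2372227 ≈ 0.31632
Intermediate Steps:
A(R) = 27 + 18*R (A(R) = 27 + 9*(R + R) = 27 + 9*(2*R) = 27 + 18*R)
Y(M) = M + M**2 + M**2*(-229 + M) (Y(M) = (M**2 + (M*(-229 + M))*M) + M = (M**2 + M**2*(-229 + M)) + M = M + M**2 + M**2*(-229 + M))
h(y) = y*(27 + 18*y) (h(y) = (27 + 18*y)*y = y*(27 + 18*y))
h(288)/Y(286) = (9*288*(3 + 2*288))/((286*(1 + 286**2 - 228*286))) = (9*288*(3 + 576))/((286*(1 + 81796 - 65208))) = (9*288*579)/((286*16589)) = 1500768/4744454 = 1500768*(1/4744454) = 750384/2372227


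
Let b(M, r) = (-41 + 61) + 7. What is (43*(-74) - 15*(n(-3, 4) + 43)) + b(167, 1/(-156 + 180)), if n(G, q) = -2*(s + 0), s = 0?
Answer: -3800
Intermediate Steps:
n(G, q) = 0 (n(G, q) = -2*(0 + 0) = -2*0 = 0)
b(M, r) = 27 (b(M, r) = 20 + 7 = 27)
(43*(-74) - 15*(n(-3, 4) + 43)) + b(167, 1/(-156 + 180)) = (43*(-74) - 15*(0 + 43)) + 27 = (-3182 - 15*43) + 27 = (-3182 - 645) + 27 = -3827 + 27 = -3800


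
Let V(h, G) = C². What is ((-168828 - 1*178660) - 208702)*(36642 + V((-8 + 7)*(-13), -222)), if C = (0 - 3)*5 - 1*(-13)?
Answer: -20382138740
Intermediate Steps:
C = -2 (C = -3*5 + 13 = -15 + 13 = -2)
V(h, G) = 4 (V(h, G) = (-2)² = 4)
((-168828 - 1*178660) - 208702)*(36642 + V((-8 + 7)*(-13), -222)) = ((-168828 - 1*178660) - 208702)*(36642 + 4) = ((-168828 - 178660) - 208702)*36646 = (-347488 - 208702)*36646 = -556190*36646 = -20382138740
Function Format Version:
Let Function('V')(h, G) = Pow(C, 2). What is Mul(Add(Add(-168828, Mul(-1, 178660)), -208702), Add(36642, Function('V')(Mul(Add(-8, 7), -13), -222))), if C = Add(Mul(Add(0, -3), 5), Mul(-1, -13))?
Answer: -20382138740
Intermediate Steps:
C = -2 (C = Add(Mul(-3, 5), 13) = Add(-15, 13) = -2)
Function('V')(h, G) = 4 (Function('V')(h, G) = Pow(-2, 2) = 4)
Mul(Add(Add(-168828, Mul(-1, 178660)), -208702), Add(36642, Function('V')(Mul(Add(-8, 7), -13), -222))) = Mul(Add(Add(-168828, Mul(-1, 178660)), -208702), Add(36642, 4)) = Mul(Add(Add(-168828, -178660), -208702), 36646) = Mul(Add(-347488, -208702), 36646) = Mul(-556190, 36646) = -20382138740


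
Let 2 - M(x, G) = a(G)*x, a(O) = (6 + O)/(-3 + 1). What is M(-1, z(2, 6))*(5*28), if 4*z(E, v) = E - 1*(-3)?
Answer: -455/2 ≈ -227.50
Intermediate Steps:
z(E, v) = ¾ + E/4 (z(E, v) = (E - 1*(-3))/4 = (E + 3)/4 = (3 + E)/4 = ¾ + E/4)
a(O) = -3 - O/2 (a(O) = (6 + O)/(-2) = (6 + O)*(-½) = -3 - O/2)
M(x, G) = 2 - x*(-3 - G/2) (M(x, G) = 2 - (-3 - G/2)*x = 2 - x*(-3 - G/2))
M(-1, z(2, 6))*(5*28) = (2 + (½)*(-1)*(6 + (¾ + (¼)*2)))*(5*28) = (2 + (½)*(-1)*(6 + (¾ + ½)))*140 = (2 + (½)*(-1)*(6 + 5/4))*140 = (2 + (½)*(-1)*(29/4))*140 = (2 - 29/8)*140 = -13/8*140 = -455/2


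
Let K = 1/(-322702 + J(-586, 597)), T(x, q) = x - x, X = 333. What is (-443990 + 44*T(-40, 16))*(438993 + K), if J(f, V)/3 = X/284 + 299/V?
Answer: -710930418602299593442/3647508503 ≈ -1.9491e+11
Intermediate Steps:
T(x, q) = 0
J(f, V) = 999/284 + 897/V (J(f, V) = 3*(333/284 + 299/V) = 999/284 + 897/V)
K = -56516/18237542515 (K = 1/(-322702 + (999/284 + 897/597)) = 1/(-322702 + (999/284 + 897*(1/597))) = 1/(-322702 + (999/284 + 299/199)) = 1/(-322702 + 283717/56516) = 1/(-18237542515/56516) = -56516/18237542515 ≈ -3.0989e-6)
(-443990 + 44*T(-40, 16))*(438993 + K) = (-443990 + 44*0)*(438993 - 56516/18237542515) = (-443990 + 0)*(8006153501230879/18237542515) = -443990*8006153501230879/18237542515 = -710930418602299593442/3647508503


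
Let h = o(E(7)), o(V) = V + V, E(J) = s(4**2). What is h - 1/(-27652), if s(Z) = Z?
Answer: 884865/27652 ≈ 32.000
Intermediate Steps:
E(J) = 16 (E(J) = 4**2 = 16)
o(V) = 2*V
h = 32 (h = 2*16 = 32)
h - 1/(-27652) = 32 - 1/(-27652) = 32 - 1*(-1/27652) = 32 + 1/27652 = 884865/27652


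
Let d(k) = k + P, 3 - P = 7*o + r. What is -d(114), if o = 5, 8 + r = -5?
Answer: -95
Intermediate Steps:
r = -13 (r = -8 - 5 = -13)
P = -19 (P = 3 - (7*5 - 13) = 3 - (35 - 13) = 3 - 1*22 = 3 - 22 = -19)
d(k) = -19 + k (d(k) = k - 19 = -19 + k)
-d(114) = -(-19 + 114) = -1*95 = -95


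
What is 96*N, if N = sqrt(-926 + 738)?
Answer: 192*I*sqrt(47) ≈ 1316.3*I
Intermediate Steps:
N = 2*I*sqrt(47) (N = sqrt(-188) = 2*I*sqrt(47) ≈ 13.711*I)
96*N = 96*(2*I*sqrt(47)) = 192*I*sqrt(47)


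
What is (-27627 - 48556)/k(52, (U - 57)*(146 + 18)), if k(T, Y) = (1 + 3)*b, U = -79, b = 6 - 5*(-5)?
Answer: -76183/124 ≈ -614.38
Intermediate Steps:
b = 31 (b = 6 + 25 = 31)
k(T, Y) = 124 (k(T, Y) = (1 + 3)*31 = 4*31 = 124)
(-27627 - 48556)/k(52, (U - 57)*(146 + 18)) = (-27627 - 48556)/124 = -76183*1/124 = -76183/124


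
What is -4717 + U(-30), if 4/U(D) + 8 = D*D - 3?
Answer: -4193409/889 ≈ -4717.0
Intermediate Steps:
U(D) = 4/(-11 + D²) (U(D) = 4/(-8 + (D*D - 3)) = 4/(-8 + (D² - 3)) = 4/(-8 + (-3 + D²)) = 4/(-11 + D²))
-4717 + U(-30) = -4717 + 4/(-11 + (-30)²) = -4717 + 4/(-11 + 900) = -4717 + 4/889 = -4193409/889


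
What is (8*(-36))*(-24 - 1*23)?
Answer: 13536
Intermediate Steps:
(8*(-36))*(-24 - 1*23) = -288*(-24 - 23) = -288*(-47) = 13536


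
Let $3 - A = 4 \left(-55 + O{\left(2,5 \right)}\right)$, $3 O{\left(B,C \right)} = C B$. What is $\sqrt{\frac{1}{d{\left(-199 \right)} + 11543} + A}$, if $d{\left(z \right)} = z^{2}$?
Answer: $\frac{\sqrt{137106745698}}{25572} \approx 14.48$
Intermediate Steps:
$O{\left(B,C \right)} = \frac{B C}{3}$ ($O{\left(B,C \right)} = \frac{C B}{3} = \frac{B C}{3}$)
$A = \frac{629}{3}$ ($A = 3 - 4 \left(-55 + \frac{1}{3} \cdot 2 \cdot 5\right) = 3 - 4 \left(-55 + \frac{10}{3}\right) = 3 - 4 \left(- \frac{155}{3}\right) = 3 - - \frac{620}{3} = 3 + \frac{620}{3} = \frac{629}{3} \approx 209.67$)
$\sqrt{\frac{1}{d{\left(-199 \right)} + 11543} + A} = \sqrt{\frac{1}{\left(-199\right)^{2} + 11543} + \frac{629}{3}} = \sqrt{\frac{1}{39601 + 11543} + \frac{629}{3}} = \sqrt{\frac{1}{51144} + \frac{629}{3}} = \sqrt{\frac{10723193}{51144}} = \frac{\sqrt{137106745698}}{25572}$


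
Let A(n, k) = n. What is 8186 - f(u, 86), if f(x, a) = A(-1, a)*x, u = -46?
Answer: 8140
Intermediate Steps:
f(x, a) = -x
8186 - f(u, 86) = 8186 - (-1)*(-46) = 8186 - 1*46 = 8186 - 46 = 8140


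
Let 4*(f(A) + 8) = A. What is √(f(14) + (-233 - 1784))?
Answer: I*√8086/2 ≈ 44.961*I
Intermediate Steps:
f(A) = -8 + A/4
√(f(14) + (-233 - 1784)) = √((-8 + (¼)*14) + (-233 - 1784)) = √((-8 + 7/2) - 2017) = √(-9/2 - 2017) = √(-4043/2) = I*√8086/2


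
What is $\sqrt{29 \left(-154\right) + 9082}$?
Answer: $2 \sqrt{1154} \approx 67.941$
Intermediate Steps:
$\sqrt{29 \left(-154\right) + 9082} = \sqrt{-4466 + 9082} = \sqrt{4616} = 2 \sqrt{1154}$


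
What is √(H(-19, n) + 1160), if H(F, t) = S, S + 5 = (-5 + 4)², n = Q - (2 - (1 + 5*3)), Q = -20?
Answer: 34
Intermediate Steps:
n = -6 (n = -20 - (2 - (1 + 5*3)) = -20 - (2 - (1 + 15)) = -20 - (2 - 1*16) = -20 - (2 - 16) = -20 - 1*(-14) = -20 + 14 = -6)
S = -4 (S = -5 + (-5 + 4)² = -5 + (-1)² = -5 + 1 = -4)
H(F, t) = -4
√(H(-19, n) + 1160) = √(-4 + 1160) = √1156 = 34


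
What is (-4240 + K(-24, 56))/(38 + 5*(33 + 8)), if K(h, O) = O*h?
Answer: -5584/243 ≈ -22.979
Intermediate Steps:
(-4240 + K(-24, 56))/(38 + 5*(33 + 8)) = (-4240 + 56*(-24))/(38 + 5*(33 + 8)) = (-4240 - 1344)/(38 + 5*41) = -5584/(38 + 205) = -5584/243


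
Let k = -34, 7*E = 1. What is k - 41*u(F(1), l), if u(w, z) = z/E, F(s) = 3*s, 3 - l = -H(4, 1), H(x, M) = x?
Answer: -2043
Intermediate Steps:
E = 1/7 (E = (1/7)*1 = 1/7 ≈ 0.14286)
l = 7 (l = 3 - (-1)*4 = 3 - 1*(-4) = 3 + 4 = 7)
u(w, z) = 7*z (u(w, z) = z/(1/7) = z*7 = 7*z)
k - 41*u(F(1), l) = -34 - 287*7 = -34 - 41*49 = -34 - 2009 = -2043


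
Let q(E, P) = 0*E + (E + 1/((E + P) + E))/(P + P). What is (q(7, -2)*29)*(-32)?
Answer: 4930/3 ≈ 1643.3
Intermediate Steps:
q(E, P) = (E + 1/(P + 2*E))/(2*P) (q(E, P) = 0 + (E + 1/(P + 2*E))/((2*P)) = 0 + (E + 1/(P + 2*E))*(1/(2*P)) = 0 + (E + 1/(P + 2*E))/(2*P) = (E + 1/(P + 2*E))/(2*P))
(q(7, -2)*29)*(-32) = (((½)*(1 + 2*7² + 7*(-2))/(-2*(-2 + 2*7)))*29)*(-32) = (((½)*(-½)*(1 + 2*49 - 14)/(-2 + 14))*29)*(-32) = (((½)*(-½)*(1 + 98 - 14)/12)*29)*(-32) = (((½)*(-½)*(1/12)*85)*29)*(-32) = -85/48*29*(-32) = -2465/48*(-32) = 4930/3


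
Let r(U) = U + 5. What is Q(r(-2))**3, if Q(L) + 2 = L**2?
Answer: 343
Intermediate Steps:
r(U) = 5 + U
Q(L) = -2 + L**2
Q(r(-2))**3 = (-2 + (5 - 2)**2)**3 = (-2 + 3**2)**3 = (-2 + 9)**3 = 7**3 = 343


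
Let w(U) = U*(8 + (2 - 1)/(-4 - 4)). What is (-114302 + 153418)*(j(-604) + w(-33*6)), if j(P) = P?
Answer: -84617687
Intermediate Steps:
w(U) = 63*U/8 (w(U) = U*(8 + 1/(-8)) = U*(8 + 1*(-1/8)) = U*(8 - 1/8) = U*(63/8) = 63*U/8)
(-114302 + 153418)*(j(-604) + w(-33*6)) = (-114302 + 153418)*(-604 + 63*(-33*6)/8) = 39116*(-604 + (63/8)*(-198)) = 39116*(-604 - 6237/4) = 39116*(-8653/4) = -84617687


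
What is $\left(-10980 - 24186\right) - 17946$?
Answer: $-53112$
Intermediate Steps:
$\left(-10980 - 24186\right) - 17946 = -35166 - 17946 = -53112$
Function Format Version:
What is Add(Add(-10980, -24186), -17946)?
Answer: -53112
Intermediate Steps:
Add(Add(-10980, -24186), -17946) = Add(-35166, -17946) = -53112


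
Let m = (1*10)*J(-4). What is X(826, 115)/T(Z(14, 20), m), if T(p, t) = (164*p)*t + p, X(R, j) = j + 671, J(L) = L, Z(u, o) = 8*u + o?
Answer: -131/144298 ≈ -0.00090784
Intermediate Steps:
Z(u, o) = o + 8*u
m = -40 (m = (1*10)*(-4) = 10*(-4) = -40)
X(R, j) = 671 + j
T(p, t) = p + 164*p*t (T(p, t) = 164*p*t + p = p + 164*p*t)
X(826, 115)/T(Z(14, 20), m) = (671 + 115)/(((20 + 8*14)*(1 + 164*(-40)))) = 786/(((20 + 112)*(1 - 6560))) = 786/((132*(-6559))) = 786/(-865788) = 786*(-1/865788) = -131/144298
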